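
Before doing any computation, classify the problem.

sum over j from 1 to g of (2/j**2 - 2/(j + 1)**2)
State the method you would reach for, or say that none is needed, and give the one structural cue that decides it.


Technique: telescoping — the generic term is a one-step difference of 2/j**2, so partial sums shortcut to endpoint evaluation.


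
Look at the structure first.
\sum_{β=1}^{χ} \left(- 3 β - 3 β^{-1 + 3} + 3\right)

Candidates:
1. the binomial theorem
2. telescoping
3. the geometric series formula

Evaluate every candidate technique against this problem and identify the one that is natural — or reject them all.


Best approach: no special technique — this is bookkeeping, not technique: standard formulas for sums of constant-multiple powers of β apply termwise.
- the binomial theorem — there is no pair of bases whose matched powers would reassemble into a single binomial power.
- telescoping — as presented, consecutive terms share no shifted copy to cancel against — no rewrite is on display to change that.
- the geometric series formula: no single multiplier carries one term to the next throughout the sum.


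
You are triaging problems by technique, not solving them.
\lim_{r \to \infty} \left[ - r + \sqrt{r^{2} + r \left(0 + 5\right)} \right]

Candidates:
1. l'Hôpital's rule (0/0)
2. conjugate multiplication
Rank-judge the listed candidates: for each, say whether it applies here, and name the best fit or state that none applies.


Technique: conjugate multiplication — this difference gives up after one conjugate multiplication — the radical structure cancels against its conjugate.
- l'Hôpital's rule (0/0): no quotient structure at all: the clash is ∞ minus ∞, which rationalizing converts into a tractable ratio.
- conjugate multiplication: applies; the problem has the shape this method handles.


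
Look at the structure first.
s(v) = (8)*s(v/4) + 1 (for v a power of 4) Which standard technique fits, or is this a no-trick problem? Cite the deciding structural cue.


Technique: the master substitution — a divide-and-conquer shape: argument v/4, so change variables with v = 4^m and solve the linear version.


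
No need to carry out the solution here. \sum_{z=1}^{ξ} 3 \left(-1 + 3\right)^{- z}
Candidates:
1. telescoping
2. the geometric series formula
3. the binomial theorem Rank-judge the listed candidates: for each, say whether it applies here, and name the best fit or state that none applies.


Verdict: the geometric series formula — consecutive terms stand in a fixed index-free ratio — the geometric sum formula closes it.
- telescoping — the summand is not presented as a shifted difference — a telescoping rewrite may exist, but the displayed structure does not offer one.
- the geometric series formula — yes, a natural case for it.
- the binomial theorem: there is no pair of bases whose matched powers would reassemble into a single binomial power.


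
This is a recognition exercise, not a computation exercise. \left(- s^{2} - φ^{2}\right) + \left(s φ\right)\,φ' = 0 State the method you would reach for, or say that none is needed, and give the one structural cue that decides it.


Verdict: the homogeneous substitution — scaling s and φ together leaves the slope fixed — it depends only on φ/s, so substitute the ratio. A Bernoulli substitution is a fair alternative on this equation directly; the homogeneous reading takes it as given.


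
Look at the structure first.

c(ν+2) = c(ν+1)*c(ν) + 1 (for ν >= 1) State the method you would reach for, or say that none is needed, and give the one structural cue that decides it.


Diagnosis: no special technique — once the recursion is nonlinear, characteristic roots, master substitutions, and summation factors are all off the table.


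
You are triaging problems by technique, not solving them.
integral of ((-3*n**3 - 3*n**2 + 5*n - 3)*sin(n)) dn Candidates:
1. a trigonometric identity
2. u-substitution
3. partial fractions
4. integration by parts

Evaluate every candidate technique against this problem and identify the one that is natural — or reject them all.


Method: integration by parts — a polynomial -3*n**3 - 3*n**2 + 5*n - 3 against the kernel sin(n) is the signature bounded-ladder case for integration by parts.
- a trigonometric identity — no identity rewrites this into an easier trigonometric form.
- u-substitution: no subexpression of the integrand serves as a whole-integral substitution inner — individual terms may offer their own, but none carries its derivative as a factor of the full integrand; a working change of variable would have to be constructed from outside the expression.
- partial fractions: there is no rational-function structure to decompose.
- integration by parts — yes — fits the structure here.


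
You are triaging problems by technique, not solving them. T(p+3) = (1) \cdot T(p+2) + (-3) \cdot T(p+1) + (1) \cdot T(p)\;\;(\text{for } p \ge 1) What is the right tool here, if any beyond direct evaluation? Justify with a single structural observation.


Method: the characteristic-root method — try a geometric ansatz r^p: constant coefficients turn the recurrence into one polynomial equation in r.


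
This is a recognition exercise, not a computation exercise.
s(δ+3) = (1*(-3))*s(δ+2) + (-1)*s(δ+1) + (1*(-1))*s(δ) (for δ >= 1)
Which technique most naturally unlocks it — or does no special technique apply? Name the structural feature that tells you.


Verdict: the characteristic-root method — linear, homogeneous, constant coefficients: solutions of the form r^δ exist — find the roots of the characteristic polynomial.


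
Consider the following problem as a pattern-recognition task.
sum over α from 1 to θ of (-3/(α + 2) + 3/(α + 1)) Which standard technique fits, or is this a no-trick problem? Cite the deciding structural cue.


Best approach: telescoping — this sum is a zipper: each term contributes 3/(α + 1) and removes the next index's value, which the following term puts back, closing term by term.


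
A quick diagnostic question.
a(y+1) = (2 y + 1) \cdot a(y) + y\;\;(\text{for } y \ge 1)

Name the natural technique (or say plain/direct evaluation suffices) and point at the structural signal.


Best approach: a summation factor — one step of memory with a weight 2 y + 1 that changes as the index grows — the summation-factor construction is built for this.


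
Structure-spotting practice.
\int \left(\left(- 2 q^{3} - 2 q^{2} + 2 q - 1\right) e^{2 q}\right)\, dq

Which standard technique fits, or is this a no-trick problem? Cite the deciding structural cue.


Verdict: integration by parts — a polynomial factor - 2 q^{3} - 2 q^{2} + 2 q - 1 multiplies e^{2 q}; differentiating - 2 q^{3} - 2 q^{2} + 2 q - 1 lowers its degree while e^{2 q} integrates cleanly, so parts wins.


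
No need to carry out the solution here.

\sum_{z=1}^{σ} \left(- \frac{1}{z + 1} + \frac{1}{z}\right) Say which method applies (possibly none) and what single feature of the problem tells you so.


Technique: telescoping — the piece each term subtracts is \frac{1}{z} advanced by one index, and it reappears with a plus sign leading the following term — the sum collapses to its boundary terms.


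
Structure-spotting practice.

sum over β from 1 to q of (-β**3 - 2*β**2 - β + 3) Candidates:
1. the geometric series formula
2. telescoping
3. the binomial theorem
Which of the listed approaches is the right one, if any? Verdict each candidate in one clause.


Verdict: no special technique — constant-multiple powers of β with no cancellation partners and no common ratio — use the standard power-sum formulas.
- the geometric series formula — consecutive terms are not related by a fixed multiplier.
- telescoping — computed from the summand as displayed, the partial sums build up without the pairwise collapse telescoping exploits.
- the binomial theorem: the summand does not match any term pattern of an expanded binomial power.


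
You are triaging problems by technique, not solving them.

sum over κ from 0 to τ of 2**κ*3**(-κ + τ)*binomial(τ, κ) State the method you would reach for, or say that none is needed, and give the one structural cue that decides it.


Technique: the binomial theorem — the summand is term κ of a binomial expansion in 2 and 3; the whole sum is a single power.


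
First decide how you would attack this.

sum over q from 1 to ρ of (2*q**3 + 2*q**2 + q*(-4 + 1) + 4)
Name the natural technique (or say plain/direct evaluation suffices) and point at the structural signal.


Diagnosis: no special technique — with only polynomial terms in q present, the classical sum-of-powers identities are all you need.


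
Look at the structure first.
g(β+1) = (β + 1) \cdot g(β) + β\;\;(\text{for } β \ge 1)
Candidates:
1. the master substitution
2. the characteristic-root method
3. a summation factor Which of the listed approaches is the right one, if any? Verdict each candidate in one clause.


Best approach: a summation factor — the coefficient β + 1 drifts with the index, so no fixed root exists; normalizing by the cumulative product telescopes it.
- the master substitution — no fixed divisor shrinks the index between calls.
- the characteristic-root method: the coefficients vary with the index, breaking the constant-coefficient structure the method needs.
- a summation factor: yes — fits the structure here.


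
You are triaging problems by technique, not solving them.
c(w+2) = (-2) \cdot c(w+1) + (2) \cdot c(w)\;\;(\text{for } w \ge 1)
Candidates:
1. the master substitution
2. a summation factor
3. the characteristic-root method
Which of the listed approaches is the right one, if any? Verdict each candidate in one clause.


Best approach: the characteristic-root method — every coefficient is a fixed number and the forcing is zero — substitute r^w and read off the root equation.
- the master substitution — there is no divide-the-index recursive argument.
- a summation factor — the recurrence reaches back more than one step, outside the first-order family a summation factor normalizes.
- the characteristic-root method: a fit — the right tool for this form.


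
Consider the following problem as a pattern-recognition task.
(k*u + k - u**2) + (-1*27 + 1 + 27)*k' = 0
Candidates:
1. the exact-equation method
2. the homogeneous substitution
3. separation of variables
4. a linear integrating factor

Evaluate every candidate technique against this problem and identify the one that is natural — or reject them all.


Diagnosis: a linear integrating factor — linear in the unknown with genuine forcing: multiply through by the exponential of the integrated coefficient and the left side closes into one derivative.
- the exact-equation method: the mixed partial derivatives differ, so the left side is not a total differential.
- the homogeneous substitution — rescaling both variables together changes the slope, so no ratio substitution collapses it.
- separation of variables — the two dependences do not factor apart.
- a linear integrating factor: applies; the problem has the shape this method handles.


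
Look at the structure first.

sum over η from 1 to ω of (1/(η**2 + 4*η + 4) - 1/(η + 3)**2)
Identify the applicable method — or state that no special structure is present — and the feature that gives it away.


Technique: telescoping — spot the paired structure — each term adds 1/(η**2 + 4*η + 4) and subtracts its successor value, which the next term restores: the definition of a telescoping chain.


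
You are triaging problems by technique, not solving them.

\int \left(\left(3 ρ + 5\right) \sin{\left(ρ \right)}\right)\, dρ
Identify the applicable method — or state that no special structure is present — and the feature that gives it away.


Diagnosis: integration by parts — a polynomial factor 3 ρ + 5 multiplies \sin{\left(ρ \right)}; differentiating 3 ρ + 5 lowers its degree while \sin{\left(ρ \right)} integrates cleanly, so parts wins.


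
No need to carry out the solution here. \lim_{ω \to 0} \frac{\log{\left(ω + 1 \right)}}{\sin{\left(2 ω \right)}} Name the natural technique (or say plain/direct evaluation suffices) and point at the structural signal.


Verdict: l'Hôpital's rule (0/0) — plug in 0: top and bottom both hit zero, so differentiate each and retry. Known elementary limits would finish this too — the rule just bypasses the case analysis.


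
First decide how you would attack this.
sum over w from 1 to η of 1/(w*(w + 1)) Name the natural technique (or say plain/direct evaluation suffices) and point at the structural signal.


Technique: telescoping — 1/(w*(w + 1)) hides a difference of shifted reciprocals — decompose it and the middle of the sum vanishes.


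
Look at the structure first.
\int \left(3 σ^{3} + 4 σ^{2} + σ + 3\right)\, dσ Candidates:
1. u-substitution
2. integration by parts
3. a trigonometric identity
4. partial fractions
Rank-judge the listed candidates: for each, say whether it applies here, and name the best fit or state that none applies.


Method: no special technique — the integrand is a sum of constant multiples of powers of σ — integrate term by term.
- u-substitution: no substitution does more than relabel what direct integration already handles.
- integration by parts: splitting off a factor buys nothing — the integrand integrates directly without parts.
- a trigonometric identity: with no trigonometric functions present, identity rewriting has no target.
- partial fractions — the expression is not a ratio of polynomials that decomposes further.


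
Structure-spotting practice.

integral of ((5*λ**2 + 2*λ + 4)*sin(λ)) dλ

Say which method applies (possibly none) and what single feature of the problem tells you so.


Method: integration by parts — 5*λ**2 + 2*λ + 4 dies after finitely many derivatives while sin(λ) cycles under integration — the tabular/parts setup.


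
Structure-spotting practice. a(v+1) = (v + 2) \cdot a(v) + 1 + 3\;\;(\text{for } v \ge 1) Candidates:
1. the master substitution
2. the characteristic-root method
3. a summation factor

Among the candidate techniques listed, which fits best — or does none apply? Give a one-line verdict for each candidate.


Best approach: a summation factor — because the multiplier v + 2 is index-dependent, divide through by its running product and sum the resulting differences.
- the master substitution: the recursive argument is a shift of the index, not a fixed fraction of it.
- the characteristic-root method — the coefficients vary with the index, breaking the constant-coefficient structure the method needs.
- a summation factor — yes, a natural case for it.


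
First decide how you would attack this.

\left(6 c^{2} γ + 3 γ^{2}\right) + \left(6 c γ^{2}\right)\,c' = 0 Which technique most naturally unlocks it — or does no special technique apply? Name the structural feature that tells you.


Method: the exact-equation method — the compatibility test passes: the c-derivative of 6 c^{2} γ + 3 γ^{2} matches the γ-derivative of 6 c γ^{2}, so integrate a potential.


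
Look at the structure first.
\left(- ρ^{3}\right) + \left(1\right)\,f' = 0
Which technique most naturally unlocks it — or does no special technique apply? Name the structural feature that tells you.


Verdict: no special technique — solved for the derivative, no f appears — this is antidifferentiation in ρ wearing ODE clothing.


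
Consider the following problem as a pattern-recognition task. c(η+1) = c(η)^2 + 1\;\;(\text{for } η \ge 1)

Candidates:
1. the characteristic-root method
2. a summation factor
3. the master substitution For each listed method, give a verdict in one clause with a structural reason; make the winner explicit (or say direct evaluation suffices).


Verdict: no special technique — the unknown sequence enters the update nonlinearly, so no linear method fits the recurrence as written — direct iteration remains.
- the characteristic-root method: the recursion is nonlinear in the sequence values, so no linear-modes ansatz applies.
- a summation factor: the recursion is nonlinear — outside the first-order linear family a summation factor addresses.
- the master substitution — the recursion shifts the index rather than dividing it.


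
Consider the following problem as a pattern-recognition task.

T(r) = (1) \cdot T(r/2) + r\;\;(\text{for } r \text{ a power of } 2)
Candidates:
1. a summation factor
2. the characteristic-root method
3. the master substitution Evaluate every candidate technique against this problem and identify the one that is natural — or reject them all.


Method: the master substitution — the argument contracts 2-fold per step: reindex r exponentially and solve the linear recurrence in the new index.
- a summation factor: the recursion divides its index rather than shifting it — there is no previous-term chain for a summation factor to telescope.
- the characteristic-root method — the recursion divides its index rather than shifting it — outside the constant-shift family the root method covers.
- the master substitution: a fit — the right tool for this form.


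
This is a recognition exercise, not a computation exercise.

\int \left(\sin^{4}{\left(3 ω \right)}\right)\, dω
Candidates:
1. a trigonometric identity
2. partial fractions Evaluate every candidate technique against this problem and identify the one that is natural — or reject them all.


Verdict: a trigonometric identity — apply power reduction to \sin^{4}{\left(3 ω \right)}; each application halves the trigonometric degree.
- a trigonometric identity — applicable, and directly so.
- partial fractions — the expression is not a ratio of polynomials that decomposes further.


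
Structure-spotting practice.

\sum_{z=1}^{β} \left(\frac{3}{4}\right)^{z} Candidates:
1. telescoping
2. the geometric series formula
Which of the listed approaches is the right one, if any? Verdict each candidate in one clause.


Verdict: the geometric series formula — each term is \frac{3}{4} times the previous one, so the geometric-series formula applies directly.
- telescoping: neither a shifted-difference shape nor integer-spaced poles are present.
- the geometric series formula — applicable, and directly so.


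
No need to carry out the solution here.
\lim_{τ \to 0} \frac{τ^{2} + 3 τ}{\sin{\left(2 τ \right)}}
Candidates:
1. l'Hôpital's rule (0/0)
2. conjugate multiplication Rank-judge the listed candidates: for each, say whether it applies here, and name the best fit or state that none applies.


Diagnosis: l'Hôpital's rule (0/0) — both numerator and denominator vanish at 0: the genuine 0/0 indeterminate that l'Hôpital exists for. A local series expansion at the point resolves it as well; the rule is the packaged version of that step.
- l'Hôpital's rule (0/0): yes, a natural case for it.
- conjugate multiplication — multiplying by a conjugate would not remove any indeterminacy here.


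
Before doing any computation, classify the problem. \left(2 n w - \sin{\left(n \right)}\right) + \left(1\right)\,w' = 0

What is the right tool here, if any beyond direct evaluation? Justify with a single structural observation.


Diagnosis: a linear integrating factor — the unknown enters only to the first power against a nonzero forcing term — the integrating-factor template applies directly.


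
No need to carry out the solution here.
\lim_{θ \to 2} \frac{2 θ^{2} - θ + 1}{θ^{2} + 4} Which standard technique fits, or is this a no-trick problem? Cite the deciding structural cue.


Diagnosis: no special technique — the expression is continuous at 2 — substitute and evaluate; no indeterminate form appears.


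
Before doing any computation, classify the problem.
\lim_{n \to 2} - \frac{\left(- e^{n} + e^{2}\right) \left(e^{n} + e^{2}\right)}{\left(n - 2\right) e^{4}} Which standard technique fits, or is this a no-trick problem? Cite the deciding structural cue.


Diagnosis: l'Hôpital's rule (0/0) — numerator and denominator both vanish at 2 — a genuine 0/0 form, which is exactly when l'Hôpital applies. Expanding numerator and denominator to first order gives the same value — the rule automates exactly that.


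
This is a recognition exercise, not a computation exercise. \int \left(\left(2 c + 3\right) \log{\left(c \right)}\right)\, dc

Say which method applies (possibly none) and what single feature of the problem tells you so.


Verdict: integration by parts — a polynomial next to \log{\left(c \right)}: integrate the polynomial, differentiate the log, and the integral simplifies in one pass.


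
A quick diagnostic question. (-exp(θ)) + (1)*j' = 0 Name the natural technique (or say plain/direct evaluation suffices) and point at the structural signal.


Verdict: no special technique — with j absent the equation is not coupled at all: direct integration in θ.


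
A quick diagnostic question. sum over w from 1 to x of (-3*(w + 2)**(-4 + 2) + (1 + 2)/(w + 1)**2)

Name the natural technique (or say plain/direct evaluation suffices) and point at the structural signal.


Verdict: telescoping — the summand is (1 + 2)/(w + 1)**2 minus the same expression shifted by one, so consecutive terms cancel in pairs.


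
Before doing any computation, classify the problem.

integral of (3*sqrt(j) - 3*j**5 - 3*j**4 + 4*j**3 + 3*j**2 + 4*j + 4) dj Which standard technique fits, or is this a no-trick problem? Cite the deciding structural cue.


Technique: no special technique — every term is a constant multiple of a power of j; term-wise power-rule integration needs no preliminary transformation.


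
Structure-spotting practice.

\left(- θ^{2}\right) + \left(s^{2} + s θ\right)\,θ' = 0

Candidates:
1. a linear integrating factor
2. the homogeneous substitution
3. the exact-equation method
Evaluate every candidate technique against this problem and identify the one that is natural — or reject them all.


Verdict: the homogeneous substitution — solved for the derivative, the right side is unchanged under scaling s and θ together — it depends only on the ratio θ/s, so substitute a single ratio variable. A Bernoulli substitution after rearrangement (possibly exchanging dependent and independent variable) is a fair alternative; the homogeneous route works on the equation as it stands.
- a linear integrating factor — a nonlinear term in the unknown puts this outside the integrating-factor template.
- the homogeneous substitution — yes, a natural case for it.
- the exact-equation method — exactness fails on the nose — the mixed partials do not match.


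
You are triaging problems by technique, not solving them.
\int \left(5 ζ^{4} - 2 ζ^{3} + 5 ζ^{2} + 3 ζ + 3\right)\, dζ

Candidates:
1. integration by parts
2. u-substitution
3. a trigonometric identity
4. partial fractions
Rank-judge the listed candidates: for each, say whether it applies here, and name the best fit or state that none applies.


Technique: no special technique — scan for structure and find none: constant multiples of powers of ζ, integrate directly.
- integration by parts: splitting off a factor buys nothing — the integrand integrates directly without parts.
- u-substitution: no substitution does more than relabel what direct integration already handles.
- a trigonometric identity: with no trigonometric functions present, identity rewriting has no target.
- partial fractions: there is no rational-function structure to decompose.


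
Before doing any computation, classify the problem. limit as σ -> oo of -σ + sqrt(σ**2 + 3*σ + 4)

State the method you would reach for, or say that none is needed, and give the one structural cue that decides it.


Diagnosis: conjugate multiplication — an infinity-minus-infinity difference with a surviving radical — multiply by the conjugate to cancel the divergence.


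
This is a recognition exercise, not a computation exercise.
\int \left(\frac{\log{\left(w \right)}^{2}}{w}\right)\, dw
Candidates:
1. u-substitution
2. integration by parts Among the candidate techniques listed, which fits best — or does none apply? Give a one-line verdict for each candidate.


Method: u-substitution — collected, the integrand has one factor that is, up to a constant, the derivative of an inner expression the rest depends on — substitute for that inner expression.
- u-substitution: a fit — the right tool for this form.
- integration by parts — there is no nonconstant-polynomial-times-kernel split with an exp, sine, cosine (degree-1 argument), or logarithm partner.


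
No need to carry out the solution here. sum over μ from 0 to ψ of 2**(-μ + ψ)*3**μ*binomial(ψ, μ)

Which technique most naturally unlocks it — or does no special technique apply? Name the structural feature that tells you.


Diagnosis: the binomial theorem — the binomial coefficients weight matched powers of 3 and 2, which is exactly the expansion of a binomial power.


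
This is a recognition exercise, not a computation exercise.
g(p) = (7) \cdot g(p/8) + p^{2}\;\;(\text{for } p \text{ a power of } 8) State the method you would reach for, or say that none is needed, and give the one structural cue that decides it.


Verdict: the master substitution — the argument contracts 8-fold per step: reindex p exponentially and solve the linear recurrence in the new index.


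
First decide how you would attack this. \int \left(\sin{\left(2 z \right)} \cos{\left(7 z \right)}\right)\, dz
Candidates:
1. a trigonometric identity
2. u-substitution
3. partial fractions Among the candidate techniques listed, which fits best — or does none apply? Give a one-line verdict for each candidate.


Verdict: a trigonometric identity — two sinusoids at different rates multiply in \sin{\left(2 z \right)} \cos{\left(7 z \right)}; the product-to-sum identity uncouples them.
- a trigonometric identity — applies; the problem has the shape this method handles.
- u-substitution: no subexpression of the integrand pairs with its own derivative as a factor — individual terms may offer their own substitutions, but any change of variable covering the whole integral would have to be constructed from outside the expression.
- partial fractions — the expression is not a ratio of polynomials that decomposes further.


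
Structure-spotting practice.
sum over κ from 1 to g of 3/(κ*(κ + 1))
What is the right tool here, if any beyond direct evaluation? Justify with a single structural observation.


Diagnosis: telescoping — 3/(κ*(κ + 1)) hides a difference of shifted reciprocals — decompose it and the middle of the sum vanishes.


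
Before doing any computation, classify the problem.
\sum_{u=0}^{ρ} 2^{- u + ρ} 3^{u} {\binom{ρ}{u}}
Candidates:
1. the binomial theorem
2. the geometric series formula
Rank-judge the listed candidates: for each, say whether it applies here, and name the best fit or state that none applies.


Method: the binomial theorem — the binomial coefficients weight matched powers of 3 and 2, which is exactly the expansion of a binomial power.
- the binomial theorem — a fit — the right tool for this form.
- the geometric series formula: the ratio of consecutive terms depends on the index.


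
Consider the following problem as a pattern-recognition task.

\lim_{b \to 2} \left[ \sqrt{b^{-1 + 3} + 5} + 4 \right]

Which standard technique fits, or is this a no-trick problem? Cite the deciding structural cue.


Method: no special technique — no zero denominators, no indeterminate clash at 2 — substitute and read off the value.


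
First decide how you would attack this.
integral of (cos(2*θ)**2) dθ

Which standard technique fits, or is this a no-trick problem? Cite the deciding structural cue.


Method: a trigonometric identity — cos(2*θ)**2 is the textbook power-reduction case — identities first, antiderivatives second.


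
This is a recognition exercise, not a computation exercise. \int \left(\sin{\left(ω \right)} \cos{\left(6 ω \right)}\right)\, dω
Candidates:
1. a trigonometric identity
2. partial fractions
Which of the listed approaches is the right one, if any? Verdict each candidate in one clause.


Technique: a trigonometric identity — the identity turns \sin{\left(ω \right)} \cos{\left(6 ω \right)} into two lone cosines/sines, each trivially integrable.
- a trigonometric identity — applies; the problem has the shape this method handles.
- partial fractions: there is no rational-function structure to decompose.


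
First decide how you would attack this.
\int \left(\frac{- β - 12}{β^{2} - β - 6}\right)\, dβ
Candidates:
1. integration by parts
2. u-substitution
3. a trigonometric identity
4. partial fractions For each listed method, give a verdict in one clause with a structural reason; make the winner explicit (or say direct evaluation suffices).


Technique: partial fractions — a proper rational integrand whose denominator splits into simpler factors — decompose into partial fractions first.
- integration by parts — no split into a nonconstant polynomial times one of the standard kernels — exp, sine, or cosine of a linear argument, or a logarithm — applies here.
- u-substitution — no subexpression of the integrand pairs with its own derivative as a factor — individual terms may offer their own substitutions, but any change of variable covering the whole integral would have to be constructed from outside the expression.
- a trigonometric identity — with no trigonometric functions present, identity rewriting has no target.
- partial fractions — a fit — the right tool for this form.


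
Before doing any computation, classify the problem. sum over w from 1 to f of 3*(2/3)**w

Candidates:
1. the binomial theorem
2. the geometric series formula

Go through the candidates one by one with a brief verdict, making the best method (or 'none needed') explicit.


Best approach: the geometric series formula — each summand is the previous one scaled by 2/3; that constant multiplier is itself the geometric structure.
- the binomial theorem — the terms lack the binomial-coefficient-weighted complementary-power pattern of an expansion.
- the geometric series formula — applicable, and directly so.


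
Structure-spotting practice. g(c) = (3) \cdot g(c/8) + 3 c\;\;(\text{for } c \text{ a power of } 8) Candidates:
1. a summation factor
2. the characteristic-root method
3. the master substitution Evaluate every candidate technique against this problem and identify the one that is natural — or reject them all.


Technique: the master substitution — the argument contracts 8-fold per step: reindex c exponentially and solve the linear recurrence in the new index.
- a summation factor: the recursion divides its index rather than shifting it — there is no previous-term chain for a summation factor to telescope.
- the characteristic-root method — the recursion divides its index rather than shifting it — outside the constant-shift family the root method covers.
- the master substitution — a fit — the right tool for this form.


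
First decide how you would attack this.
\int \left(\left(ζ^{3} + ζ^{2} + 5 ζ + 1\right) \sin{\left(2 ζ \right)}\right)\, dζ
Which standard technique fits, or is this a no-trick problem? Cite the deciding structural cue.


Best approach: integration by parts — ζ^{3} + ζ^{2} + 5 ζ + 1 dies after finitely many derivatives while \sin{\left(2 ζ \right)} cycles under integration — the tabular/parts setup.


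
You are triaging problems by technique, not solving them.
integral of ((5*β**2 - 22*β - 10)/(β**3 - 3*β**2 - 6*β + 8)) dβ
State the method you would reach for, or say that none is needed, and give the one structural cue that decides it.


Verdict: partial fractions — a proper rational integrand whose denominator splits into simpler factors — decompose into partial fractions first.


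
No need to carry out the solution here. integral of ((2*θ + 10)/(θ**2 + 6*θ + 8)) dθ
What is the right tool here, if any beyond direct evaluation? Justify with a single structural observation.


Technique: partial fractions — the bottom, θ**2 + 6*θ + 8, comes apart into simple factors, and a proper rational function over split factors decomposes.


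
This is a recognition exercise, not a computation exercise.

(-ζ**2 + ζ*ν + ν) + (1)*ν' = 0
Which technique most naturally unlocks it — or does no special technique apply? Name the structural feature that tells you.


Best approach: a linear integrating factor — linear in the unknown with genuine forcing: multiply through by the exponential of the integrated coefficient and the left side closes into one derivative.


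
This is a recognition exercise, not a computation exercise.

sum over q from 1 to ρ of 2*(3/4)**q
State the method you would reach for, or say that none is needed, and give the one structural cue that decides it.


Method: the geometric series formula — the ratio of consecutive terms is the constant 3/4, independent of the index — a geometric sum.


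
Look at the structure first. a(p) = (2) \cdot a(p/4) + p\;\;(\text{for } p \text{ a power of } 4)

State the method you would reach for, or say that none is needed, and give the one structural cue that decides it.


Verdict: the master substitution — treat m = log base 4 of p as the new clock: one recursion step advances m by one while p scales by 4.


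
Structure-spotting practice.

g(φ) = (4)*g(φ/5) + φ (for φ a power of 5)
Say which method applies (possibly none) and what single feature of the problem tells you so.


Best approach: the master substitution — the call at φ/5 makes this multiplicative recursion; the master-style substitution converts it to additive.


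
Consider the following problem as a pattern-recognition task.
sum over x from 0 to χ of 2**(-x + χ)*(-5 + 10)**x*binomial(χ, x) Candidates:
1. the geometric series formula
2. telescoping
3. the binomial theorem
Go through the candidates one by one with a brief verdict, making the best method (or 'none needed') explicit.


Technique: the binomial theorem — binomial(χ, x) weighting matched powers of (-5 + 10) and 2 is the expanded form of ((-5 + 10) + 2)^χ — fold it back up.
- the geometric series formula — no single multiplier carries one term to the next throughout the sum.
- telescoping: in the displayed form, no term reappears at a neighboring index to cancel against.
- the binomial theorem — yes — fits the structure here.


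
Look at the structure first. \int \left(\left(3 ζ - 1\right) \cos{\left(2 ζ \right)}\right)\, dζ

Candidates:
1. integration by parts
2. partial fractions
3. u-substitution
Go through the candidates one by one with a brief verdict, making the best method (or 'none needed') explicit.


Method: integration by parts — 3 ζ - 1 dies after finitely many derivatives while \cos{\left(2 ζ \right)} cycles under integration — the tabular/parts setup.
- integration by parts — applies; the problem has the shape this method handles.
- partial fractions — there is no rational-function structure to decompose.
- u-substitution: no subexpression of the integrand serves as a whole-integral substitution inner — individual terms may offer their own, but none carries its derivative as a factor of the full integrand; a working change of variable would have to be constructed from outside the expression.


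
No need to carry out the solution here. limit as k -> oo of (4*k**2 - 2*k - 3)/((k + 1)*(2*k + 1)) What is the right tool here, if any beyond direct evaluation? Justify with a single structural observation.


Method: dominant-term comparison — divide through by the highest power of k; every lower-order term dies and the dominant terms decide the limit. As a single quotient, the ∞/∞ shape would yield to repeated differentiation as well — the growth comparison gets there in one look.


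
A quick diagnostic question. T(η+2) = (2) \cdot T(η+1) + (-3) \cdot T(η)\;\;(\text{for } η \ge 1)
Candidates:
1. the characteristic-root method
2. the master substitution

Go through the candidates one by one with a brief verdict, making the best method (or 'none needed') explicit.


Verdict: the characteristic-root method — linear, homogeneous, constant coefficients: solutions of the form r^η exist — find the roots of the characteristic polynomial.
- the characteristic-root method — a fit — the right tool for this form.
- the master substitution: there is no divide-the-index recursive argument.


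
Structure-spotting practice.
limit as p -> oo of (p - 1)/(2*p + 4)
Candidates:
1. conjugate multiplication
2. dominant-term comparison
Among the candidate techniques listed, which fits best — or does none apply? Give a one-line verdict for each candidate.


Diagnosis: dominant-term comparison — divide by the highest power of p present: lower-order terms vanish and the dominant ratio remains.
- conjugate multiplication: rationalization has no target — no divergent radical difference appears.
- dominant-term comparison: applicable, and directly so.


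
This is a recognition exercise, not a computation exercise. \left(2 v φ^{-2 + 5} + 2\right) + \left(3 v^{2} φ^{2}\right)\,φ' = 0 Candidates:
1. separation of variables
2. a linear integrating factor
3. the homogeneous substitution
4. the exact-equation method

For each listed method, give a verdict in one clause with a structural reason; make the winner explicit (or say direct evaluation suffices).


Method: the exact-equation method — because the two cross partials coincide, the form is conservative as written — recover its potential in (v, φ).
- separation of variables: the two dependences are entangled, not a clean product of one-variable pieces.
- a linear integrating factor — the unknown enters nonlinearly (through a power, a denominator, or a transcendental function), which the linear integrating-factor recipe cannot absorb as-is — any repair would come from a preliminary substitution, not the factor.
- the homogeneous substitution — solved for the derivative, the right side changes under joint scaling of the two variables.
- the exact-equation method: applies; the problem has the shape this method handles.


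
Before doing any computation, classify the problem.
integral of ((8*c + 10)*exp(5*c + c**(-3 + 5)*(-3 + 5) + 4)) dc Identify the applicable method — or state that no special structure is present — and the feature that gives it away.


Technique: u-substitution — viewed as a product, the integrand is a composition evaluated at (5*c + c**(-3 + 5)*(-3 + 5) + 4) times (a constant multiple of) that inner expression's derivative, so u = (5*c + c**(-3 + 5)*(-3 + 5) + 4) makes it elementary.


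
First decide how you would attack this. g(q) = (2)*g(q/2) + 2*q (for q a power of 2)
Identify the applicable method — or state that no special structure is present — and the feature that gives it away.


Technique: the master substitution — treat m = log base 2 of q as the new clock: one recursion step advances m by one while q scales by 2.


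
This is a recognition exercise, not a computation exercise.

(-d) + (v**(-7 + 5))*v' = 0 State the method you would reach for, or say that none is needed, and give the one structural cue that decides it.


Verdict: separation of variables — one side of the product carries the independent variable, the other the unknown — the textbook separation shape. An exactness check succeeds on this form as well — separation and the potential function arrive at the same answer, separation more directly.


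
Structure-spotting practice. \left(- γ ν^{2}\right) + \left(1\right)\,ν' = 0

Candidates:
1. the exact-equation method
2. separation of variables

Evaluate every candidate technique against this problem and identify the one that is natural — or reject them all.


Method: separation of variables — all dependence on the two variables factors apart, the defining separable shape.
- the exact-equation method: the cross partial derivatives disagree, so no single potential exists.
- separation of variables: a fit — the right tool for this form.
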